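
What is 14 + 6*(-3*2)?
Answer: -22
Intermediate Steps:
14 + 6*(-3*2) = 14 + 6*(-6) = 14 - 36 = -22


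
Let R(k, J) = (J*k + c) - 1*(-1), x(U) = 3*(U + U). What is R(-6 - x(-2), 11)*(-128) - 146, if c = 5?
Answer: -9362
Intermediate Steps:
x(U) = 6*U (x(U) = 3*(2*U) = 6*U)
R(k, J) = 6 + J*k (R(k, J) = (J*k + 5) - 1*(-1) = (5 + J*k) + 1 = 6 + J*k)
R(-6 - x(-2), 11)*(-128) - 146 = (6 + 11*(-6 - 6*(-2)))*(-128) - 146 = (6 + 11*(-6 - 1*(-12)))*(-128) - 146 = (6 + 11*(-6 + 12))*(-128) - 146 = (6 + 11*6)*(-128) - 146 = (6 + 66)*(-128) - 146 = 72*(-128) - 146 = -9216 - 146 = -9362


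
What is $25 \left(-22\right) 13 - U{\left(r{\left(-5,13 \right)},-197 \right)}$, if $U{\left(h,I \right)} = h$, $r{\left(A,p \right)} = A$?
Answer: $-7145$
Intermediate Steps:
$25 \left(-22\right) 13 - U{\left(r{\left(-5,13 \right)},-197 \right)} = 25 \left(-22\right) 13 - -5 = \left(-550\right) 13 + 5 = -7150 + 5 = -7145$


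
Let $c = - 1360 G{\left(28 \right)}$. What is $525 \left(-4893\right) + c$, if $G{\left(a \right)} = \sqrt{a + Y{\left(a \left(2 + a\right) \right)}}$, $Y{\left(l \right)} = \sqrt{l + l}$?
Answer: $-2568825 - 2720 \sqrt{7 + \sqrt{105}} \approx -2.5801 \cdot 10^{6}$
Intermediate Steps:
$Y{\left(l \right)} = \sqrt{2} \sqrt{l}$ ($Y{\left(l \right)} = \sqrt{2 l} = \sqrt{2} \sqrt{l}$)
$G{\left(a \right)} = \sqrt{a + \sqrt{2} \sqrt{a \left(2 + a\right)}}$
$c = - 1360 \sqrt{28 + 4 \sqrt{105}}$ ($c = - 1360 \sqrt{28 + \sqrt{2} \sqrt{28 \left(2 + 28\right)}} = - 1360 \sqrt{28 + \sqrt{2} \sqrt{28 \cdot 30}} = - 1360 \sqrt{28 + \sqrt{2} \sqrt{840}} = - 1360 \sqrt{28 + \sqrt{2} \cdot 2 \sqrt{210}} = - 1360 \sqrt{28 + 4 \sqrt{105}} \approx -11296.0$)
$525 \left(-4893\right) + c = 525 \left(-4893\right) - 2720 \sqrt{7 + \sqrt{105}} = -2568825 - 2720 \sqrt{7 + \sqrt{105}}$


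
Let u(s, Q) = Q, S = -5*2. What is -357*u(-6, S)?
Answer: 3570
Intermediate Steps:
S = -10
-357*u(-6, S) = -357*(-10) = 3570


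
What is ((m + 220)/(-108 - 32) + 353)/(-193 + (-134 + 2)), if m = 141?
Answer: -49059/45500 ≈ -1.0782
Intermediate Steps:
((m + 220)/(-108 - 32) + 353)/(-193 + (-134 + 2)) = ((141 + 220)/(-108 - 32) + 353)/(-193 + (-134 + 2)) = (361/(-140) + 353)/(-193 - 132) = (361*(-1/140) + 353)/(-325) = (-361/140 + 353)*(-1/325) = (49059/140)*(-1/325) = -49059/45500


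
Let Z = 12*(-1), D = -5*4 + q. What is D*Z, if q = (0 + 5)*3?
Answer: 60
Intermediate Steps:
q = 15 (q = 5*3 = 15)
D = -5 (D = -5*4 + 15 = -20 + 15 = -5)
Z = -12
D*Z = -5*(-12) = 60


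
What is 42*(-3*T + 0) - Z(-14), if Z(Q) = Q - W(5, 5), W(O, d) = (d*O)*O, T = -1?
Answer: 265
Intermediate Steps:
W(O, d) = d*O² (W(O, d) = (O*d)*O = d*O²)
Z(Q) = -125 + Q (Z(Q) = Q - 5*5² = Q - 5*25 = Q - 1*125 = Q - 125 = -125 + Q)
42*(-3*T + 0) - Z(-14) = 42*(-3*(-1) + 0) - (-125 - 14) = 42*(3 + 0) - 1*(-139) = 42*3 + 139 = 126 + 139 = 265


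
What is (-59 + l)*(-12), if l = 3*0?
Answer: 708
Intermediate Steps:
l = 0
(-59 + l)*(-12) = (-59 + 0)*(-12) = -59*(-12) = 708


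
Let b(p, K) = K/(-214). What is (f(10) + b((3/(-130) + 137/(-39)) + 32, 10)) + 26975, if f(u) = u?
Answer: 2887390/107 ≈ 26985.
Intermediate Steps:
b(p, K) = -K/214 (b(p, K) = K*(-1/214) = -K/214)
(f(10) + b((3/(-130) + 137/(-39)) + 32, 10)) + 26975 = (10 - 1/214*10) + 26975 = (10 - 5/107) + 26975 = 1065/107 + 26975 = 2887390/107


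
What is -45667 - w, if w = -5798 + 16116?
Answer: -55985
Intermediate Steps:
w = 10318
-45667 - w = -45667 - 1*10318 = -45667 - 10318 = -55985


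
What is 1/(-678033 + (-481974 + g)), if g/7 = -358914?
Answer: -1/3672405 ≈ -2.7230e-7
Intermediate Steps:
g = -2512398 (g = 7*(-358914) = -2512398)
1/(-678033 + (-481974 + g)) = 1/(-678033 + (-481974 - 2512398)) = 1/(-678033 - 2994372) = 1/(-3672405) = -1/3672405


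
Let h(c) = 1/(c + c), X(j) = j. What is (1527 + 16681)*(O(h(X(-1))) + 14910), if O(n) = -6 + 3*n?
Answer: 271344720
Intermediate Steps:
h(c) = 1/(2*c)
(1527 + 16681)*(O(h(X(-1))) + 14910) = (1527 + 16681)*((-6 + 3*((½)/(-1))) + 14910) = 18208*((-6 + 3*((½)*(-1))) + 14910) = 18208*((-6 + 3*(-½)) + 14910) = 18208*((-6 - 3/2) + 14910) = 18208*(-15/2 + 14910) = 18208*(29805/2) = 271344720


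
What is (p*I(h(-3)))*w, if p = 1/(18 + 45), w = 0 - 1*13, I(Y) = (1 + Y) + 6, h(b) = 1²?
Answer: -104/63 ≈ -1.6508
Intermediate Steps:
h(b) = 1
I(Y) = 7 + Y
w = -13 (w = 0 - 13 = -13)
p = 1/63 ≈ 0.015873
(p*I(h(-3)))*w = ((7 + 1)/63)*(-13) = ((1/63)*8)*(-13) = (8/63)*(-13) = -104/63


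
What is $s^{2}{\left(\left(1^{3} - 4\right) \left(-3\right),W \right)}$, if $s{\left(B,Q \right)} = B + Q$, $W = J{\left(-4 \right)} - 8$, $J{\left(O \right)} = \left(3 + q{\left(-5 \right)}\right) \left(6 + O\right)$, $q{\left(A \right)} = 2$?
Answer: $121$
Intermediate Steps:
$J{\left(O \right)} = 30 + 5 O$ ($J{\left(O \right)} = \left(3 + 2\right) \left(6 + O\right) = 5 \left(6 + O\right) = 30 + 5 O$)
$W = 2$ ($W = \left(30 + 5 \left(-4\right)\right) - 8 = \left(30 - 20\right) - 8 = 10 - 8 = 2$)
$s^{2}{\left(\left(1^{3} - 4\right) \left(-3\right),W \right)} = \left(\left(1^{3} - 4\right) \left(-3\right) + 2\right)^{2} = \left(\left(1 - 4\right) \left(-3\right) + 2\right)^{2} = \left(\left(-3\right) \left(-3\right) + 2\right)^{2} = \left(9 + 2\right)^{2} = 11^{2} = 121$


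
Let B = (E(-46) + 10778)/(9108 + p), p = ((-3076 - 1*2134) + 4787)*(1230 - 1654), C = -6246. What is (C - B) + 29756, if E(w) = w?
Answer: 1107670967/47115 ≈ 23510.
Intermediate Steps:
p = 179352 (p = ((-3076 - 2134) + 4787)*(-424) = (-5210 + 4787)*(-424) = -423*(-424) = 179352)
B = 2683/47115 (B = (-46 + 10778)/(9108 + 179352) = 10732/188460 = 10732*(1/188460) = 2683/47115 ≈ 0.056946)
(C - B) + 29756 = (-6246 - 1*2683/47115) + 29756 = (-6246 - 2683/47115) + 29756 = -294282973/47115 + 29756 = 1107670967/47115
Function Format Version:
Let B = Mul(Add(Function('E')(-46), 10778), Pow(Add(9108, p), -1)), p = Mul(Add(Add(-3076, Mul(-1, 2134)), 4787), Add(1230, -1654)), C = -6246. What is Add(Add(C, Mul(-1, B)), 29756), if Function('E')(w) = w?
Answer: Rational(1107670967, 47115) ≈ 23510.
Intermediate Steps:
p = 179352 (p = Mul(Add(Add(-3076, -2134), 4787), -424) = Mul(Add(-5210, 4787), -424) = Mul(-423, -424) = 179352)
B = Rational(2683, 47115) (B = Mul(Add(-46, 10778), Pow(Add(9108, 179352), -1)) = Mul(10732, Pow(188460, -1)) = Mul(10732, Rational(1, 188460)) = Rational(2683, 47115) ≈ 0.056946)
Add(Add(C, Mul(-1, B)), 29756) = Add(Add(-6246, Mul(-1, Rational(2683, 47115))), 29756) = Add(Add(-6246, Rational(-2683, 47115)), 29756) = Add(Rational(-294282973, 47115), 29756) = Rational(1107670967, 47115)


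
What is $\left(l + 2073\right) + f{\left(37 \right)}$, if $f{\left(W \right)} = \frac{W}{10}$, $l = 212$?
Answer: $\frac{22887}{10} \approx 2288.7$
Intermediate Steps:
$f{\left(W \right)} = \frac{W}{10}$ ($f{\left(W \right)} = W \frac{1}{10} = \frac{W}{10}$)
$\left(l + 2073\right) + f{\left(37 \right)} = \left(212 + 2073\right) + \frac{1}{10} \cdot 37 = 2285 + \frac{37}{10} = \frac{22887}{10}$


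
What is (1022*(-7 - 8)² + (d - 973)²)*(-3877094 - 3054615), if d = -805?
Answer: -23507047238906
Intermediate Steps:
(1022*(-7 - 8)² + (d - 973)²)*(-3877094 - 3054615) = (1022*(-7 - 8)² + (-805 - 973)²)*(-3877094 - 3054615) = (1022*(-15)² + (-1778)²)*(-6931709) = (1022*225 + 3161284)*(-6931709) = (229950 + 3161284)*(-6931709) = 3391234*(-6931709) = -23507047238906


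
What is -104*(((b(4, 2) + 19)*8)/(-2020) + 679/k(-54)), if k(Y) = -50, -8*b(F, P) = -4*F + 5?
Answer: 3587298/2525 ≈ 1420.7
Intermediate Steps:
b(F, P) = -5/8 + F/2 (b(F, P) = -(-4*F + 5)/8 = -(5 - 4*F)/8 = -5/8 + F/2)
-104*(((b(4, 2) + 19)*8)/(-2020) + 679/k(-54)) = -104*((((-5/8 + (1/2)*4) + 19)*8)/(-2020) + 679/(-50)) = -104*((((-5/8 + 2) + 19)*8)*(-1/2020) + 679*(-1/50)) = -104*(((11/8 + 19)*8)*(-1/2020) - 679/50) = -104*(((163/8)*8)*(-1/2020) - 679/50) = -104*(163*(-1/2020) - 679/50) = -104*(-163/2020 - 679/50) = -104*(-137973/10100) = 3587298/2525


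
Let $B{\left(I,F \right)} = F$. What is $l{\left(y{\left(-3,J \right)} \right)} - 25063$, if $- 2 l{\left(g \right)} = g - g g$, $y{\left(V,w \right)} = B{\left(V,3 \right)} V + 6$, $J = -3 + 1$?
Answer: $-25057$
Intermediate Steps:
$J = -2$
$y{\left(V,w \right)} = 6 + 3 V$ ($y{\left(V,w \right)} = 3 V + 6 = 6 + 3 V$)
$l{\left(g \right)} = \frac{g^{2}}{2} - \frac{g}{2}$ ($l{\left(g \right)} = - \frac{g - g g}{2} = - \frac{g - g^{2}}{2} = \frac{g^{2}}{2} - \frac{g}{2}$)
$l{\left(y{\left(-3,J \right)} \right)} - 25063 = \frac{\left(6 + 3 \left(-3\right)\right) \left(-1 + \left(6 + 3 \left(-3\right)\right)\right)}{2} - 25063 = \frac{\left(6 - 9\right) \left(-1 + \left(6 - 9\right)\right)}{2} - 25063 = \frac{1}{2} \left(-3\right) \left(-1 - 3\right) - 25063 = \frac{1}{2} \left(-3\right) \left(-4\right) - 25063 = 6 - 25063 = -25057$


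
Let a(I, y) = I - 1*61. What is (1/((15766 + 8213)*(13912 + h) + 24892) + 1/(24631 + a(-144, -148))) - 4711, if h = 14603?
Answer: -78683869031043719/16702158716802 ≈ -4711.0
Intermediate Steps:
a(I, y) = -61 + I (a(I, y) = I - 61 = -61 + I)
(1/((15766 + 8213)*(13912 + h) + 24892) + 1/(24631 + a(-144, -148))) - 4711 = (1/((15766 + 8213)*(13912 + 14603) + 24892) + 1/(24631 + (-61 - 144))) - 4711 = (1/(23979*28515 + 24892) + 1/(24631 - 205)) - 4711 = (1/(683761185 + 24892) + 1/24426) - 4711 = (1/683786077 + 1/24426) - 4711 = 683810503/16702158716802 - 4711 = -78683869031043719/16702158716802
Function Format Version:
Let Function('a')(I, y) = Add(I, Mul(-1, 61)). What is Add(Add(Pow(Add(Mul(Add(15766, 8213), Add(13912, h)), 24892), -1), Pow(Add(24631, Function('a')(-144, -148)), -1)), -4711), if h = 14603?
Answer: Rational(-78683869031043719, 16702158716802) ≈ -4711.0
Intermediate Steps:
Function('a')(I, y) = Add(-61, I) (Function('a')(I, y) = Add(I, -61) = Add(-61, I))
Add(Add(Pow(Add(Mul(Add(15766, 8213), Add(13912, h)), 24892), -1), Pow(Add(24631, Function('a')(-144, -148)), -1)), -4711) = Add(Add(Pow(Add(Mul(Add(15766, 8213), Add(13912, 14603)), 24892), -1), Pow(Add(24631, Add(-61, -144)), -1)), -4711) = Add(Add(Pow(Add(Mul(23979, 28515), 24892), -1), Pow(Add(24631, -205), -1)), -4711) = Add(Add(Pow(Add(683761185, 24892), -1), Pow(24426, -1)), -4711) = Add(Add(Pow(683786077, -1), Rational(1, 24426)), -4711) = Add(Add(Rational(1, 683786077), Rational(1, 24426)), -4711) = Add(Rational(683810503, 16702158716802), -4711) = Rational(-78683869031043719, 16702158716802)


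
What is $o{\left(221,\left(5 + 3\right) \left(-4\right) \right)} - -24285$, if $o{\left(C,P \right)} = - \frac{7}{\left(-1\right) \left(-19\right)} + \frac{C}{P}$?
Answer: $\frac{14760857}{608} \approx 24278.0$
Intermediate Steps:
$o{\left(C,P \right)} = - \frac{7}{19} + \frac{C}{P}$
$o{\left(221,\left(5 + 3\right) \left(-4\right) \right)} - -24285 = \left(- \frac{7}{19} + \frac{221}{\left(5 + 3\right) \left(-4\right)}\right) - -24285 = \left(- \frac{7}{19} + \frac{221}{8 \left(-4\right)}\right) + 24285 = \left(- \frac{7}{19} + \frac{221}{-32}\right) + 24285 = \left(- \frac{7}{19} + 221 \left(- \frac{1}{32}\right)\right) + 24285 = \left(- \frac{7}{19} - \frac{221}{32}\right) + 24285 = - \frac{4423}{608} + 24285 = \frac{14760857}{608}$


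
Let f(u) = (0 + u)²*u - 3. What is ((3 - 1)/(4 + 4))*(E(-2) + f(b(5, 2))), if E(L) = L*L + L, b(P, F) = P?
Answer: 31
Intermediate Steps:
f(u) = -3 + u³ (f(u) = u²*u - 3 = u³ - 3 = -3 + u³)
E(L) = L + L² (E(L) = L² + L = L + L²)
((3 - 1)/(4 + 4))*(E(-2) + f(b(5, 2))) = ((3 - 1)/(4 + 4))*(-2*(1 - 2) + (-3 + 5³)) = (2/8)*(-2*(-1) + (-3 + 125)) = (2*(⅛))*(2 + 122) = (¼)*124 = 31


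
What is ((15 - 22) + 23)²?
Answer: 256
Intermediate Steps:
((15 - 22) + 23)² = (-7 + 23)² = 16² = 256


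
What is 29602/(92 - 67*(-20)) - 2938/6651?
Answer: 96337843/4762116 ≈ 20.230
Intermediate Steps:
29602/(92 - 67*(-20)) - 2938/6651 = 29602/(92 + 1340) - 2938*1/6651 = 29602/1432 - 2938/6651 = 29602*(1/1432) - 2938/6651 = 14801/716 - 2938/6651 = 96337843/4762116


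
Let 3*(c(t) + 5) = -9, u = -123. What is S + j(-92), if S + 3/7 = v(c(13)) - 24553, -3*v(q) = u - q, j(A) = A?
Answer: -516749/21 ≈ -24607.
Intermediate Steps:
c(t) = -8 (c(t) = -5 + (⅓)*(-9) = -5 - 3 = -8)
v(q) = 41 + q/3 (v(q) = -(-123 - q)/3 = 41 + q/3)
S = -514817/21 (S = -3/7 + ((41 + (⅓)*(-8)) - 24553) = -3/7 + ((41 - 8/3) - 24553) = -3/7 + (115/3 - 24553) = -3/7 - 73544/3 = -514817/21 ≈ -24515.)
S + j(-92) = -514817/21 - 92 = -516749/21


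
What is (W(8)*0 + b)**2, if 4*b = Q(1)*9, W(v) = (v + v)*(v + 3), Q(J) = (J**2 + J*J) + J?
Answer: 729/16 ≈ 45.563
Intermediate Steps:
Q(J) = J + 2*J**2 (Q(J) = (J**2 + J**2) + J = 2*J**2 + J = J + 2*J**2)
W(v) = 2*v*(3 + v) (W(v) = (2*v)*(3 + v) = 2*v*(3 + v))
b = 27/4 (b = ((1*(1 + 2*1))*9)/4 = ((1*(1 + 2))*9)/4 = ((1*3)*9)/4 = (3*9)/4 = (1/4)*27 = 27/4 ≈ 6.7500)
(W(8)*0 + b)**2 = ((2*8*(3 + 8))*0 + 27/4)**2 = ((2*8*11)*0 + 27/4)**2 = (176*0 + 27/4)**2 = (0 + 27/4)**2 = (27/4)**2 = 729/16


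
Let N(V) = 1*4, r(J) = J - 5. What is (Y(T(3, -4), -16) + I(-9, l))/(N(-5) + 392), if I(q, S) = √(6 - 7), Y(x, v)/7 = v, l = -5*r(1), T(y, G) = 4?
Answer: -28/99 + I/396 ≈ -0.28283 + 0.0025253*I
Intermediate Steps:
r(J) = -5 + J
N(V) = 4
l = 20 (l = -5*(-5 + 1) = -5*(-4) = 20)
Y(x, v) = 7*v
I(q, S) = I (I(q, S) = √(-1) = I)
(Y(T(3, -4), -16) + I(-9, l))/(N(-5) + 392) = (7*(-16) + I)/(4 + 392) = (-112 + I)/396 = (-112 + I)*(1/396) = -28/99 + I/396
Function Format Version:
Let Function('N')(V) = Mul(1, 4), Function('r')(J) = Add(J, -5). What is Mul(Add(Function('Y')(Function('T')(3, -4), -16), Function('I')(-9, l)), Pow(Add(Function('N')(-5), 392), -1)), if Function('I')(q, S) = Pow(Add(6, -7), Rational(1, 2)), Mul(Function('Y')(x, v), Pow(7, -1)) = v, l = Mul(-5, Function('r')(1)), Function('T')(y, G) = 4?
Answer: Add(Rational(-28, 99), Mul(Rational(1, 396), I)) ≈ Add(-0.28283, Mul(0.0025253, I))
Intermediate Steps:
Function('r')(J) = Add(-5, J)
Function('N')(V) = 4
l = 20 (l = Mul(-5, Add(-5, 1)) = Mul(-5, -4) = 20)
Function('Y')(x, v) = Mul(7, v)
Function('I')(q, S) = I (Function('I')(q, S) = Pow(-1, Rational(1, 2)) = I)
Mul(Add(Function('Y')(Function('T')(3, -4), -16), Function('I')(-9, l)), Pow(Add(Function('N')(-5), 392), -1)) = Mul(Add(Mul(7, -16), I), Pow(Add(4, 392), -1)) = Mul(Add(-112, I), Pow(396, -1)) = Mul(Add(-112, I), Rational(1, 396)) = Add(Rational(-28, 99), Mul(Rational(1, 396), I))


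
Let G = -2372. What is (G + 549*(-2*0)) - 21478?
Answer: -23850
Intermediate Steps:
(G + 549*(-2*0)) - 21478 = (-2372 + 549*(-2*0)) - 21478 = (-2372 + 549*0) - 21478 = (-2372 + 0) - 21478 = -2372 - 21478 = -23850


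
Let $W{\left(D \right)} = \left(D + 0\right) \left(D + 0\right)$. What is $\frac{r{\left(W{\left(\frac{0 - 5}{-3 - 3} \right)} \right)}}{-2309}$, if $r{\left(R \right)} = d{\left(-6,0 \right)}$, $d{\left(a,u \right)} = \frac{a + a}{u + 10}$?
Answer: $\frac{6}{11545} \approx 0.00051971$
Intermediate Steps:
$W{\left(D \right)} = D^{2}$ ($W{\left(D \right)} = D D = D^{2}$)
$d{\left(a,u \right)} = \frac{2 a}{10 + u}$
$r{\left(R \right)} = - \frac{6}{5}$ ($r{\left(R \right)} = 2 \left(-6\right) \frac{1}{10 + 0} = 2 \left(-6\right) \frac{1}{10} = - \frac{6}{5}$)
$\frac{r{\left(W{\left(\frac{0 - 5}{-3 - 3} \right)} \right)}}{-2309} = - \frac{6}{5 \left(-2309\right)} = \left(- \frac{6}{5}\right) \left(- \frac{1}{2309}\right) = \frac{6}{11545}$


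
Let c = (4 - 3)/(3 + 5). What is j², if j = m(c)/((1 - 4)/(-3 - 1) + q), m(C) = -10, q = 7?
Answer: 1600/961 ≈ 1.6649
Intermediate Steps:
c = ⅛ (c = 1/8 = 1*(⅛) = ⅛ ≈ 0.12500)
j = -40/31 (j = -10/((1 - 4)/(-3 - 1) + 7) = -10/(-3/(-4) + 7) = -10/(-3*(-¼) + 7) = -10/(¾ + 7) = -10/(31/4) = (4/31)*(-10) = -40/31 ≈ -1.2903)
j² = (-40/31)² = 1600/961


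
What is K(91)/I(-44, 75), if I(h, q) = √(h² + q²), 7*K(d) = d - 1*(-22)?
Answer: 113*√7561/52927 ≈ 0.18565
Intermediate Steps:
K(d) = 22/7 + d/7 (K(d) = (d - 1*(-22))/7 = (d + 22)/7 = (22 + d)/7 = 22/7 + d/7)
K(91)/I(-44, 75) = (22/7 + (⅐)*91)/(√((-44)² + 75²)) = (22/7 + 13)/(√(1936 + 5625)) = 113/(7*(√7561)) = 113*(√7561/7561)/7 = 113*√7561/52927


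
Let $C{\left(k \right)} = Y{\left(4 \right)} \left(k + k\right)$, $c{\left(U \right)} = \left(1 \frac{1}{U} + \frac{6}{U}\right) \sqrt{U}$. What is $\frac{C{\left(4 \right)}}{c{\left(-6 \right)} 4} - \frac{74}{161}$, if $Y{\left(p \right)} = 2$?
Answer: $- \frac{74}{161} + \frac{4 i \sqrt{6}}{7} \approx -0.45963 + 1.3997 i$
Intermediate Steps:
$c{\left(U \right)} = \frac{7}{\sqrt{U}}$ ($c{\left(U \right)} = \left(\frac{1}{U} + \frac{6}{U}\right) \sqrt{U} = \frac{7}{U} \sqrt{U} = \frac{7}{\sqrt{U}}$)
$C{\left(k \right)} = 4 k$ ($C{\left(k \right)} = 2 \left(k + k\right) = 2 \cdot 2 k = 4 k$)
$\frac{C{\left(4 \right)}}{c{\left(-6 \right)} 4} - \frac{74}{161} = \frac{4 \cdot 4}{\frac{7}{i \sqrt{6}} \cdot 4} - \frac{74}{161} = \frac{16}{7 \left(- \frac{i \sqrt{6}}{6}\right) 4} - \frac{74}{161} = \frac{16}{- \frac{7 i \sqrt{6}}{6} \cdot 4} - \frac{74}{161} = \frac{16}{\left(- \frac{14}{3}\right) i \sqrt{6}} - \frac{74}{161} = 16 \frac{i \sqrt{6}}{28} - \frac{74}{161} = \frac{4 i \sqrt{6}}{7} - \frac{74}{161} = - \frac{74}{161} + \frac{4 i \sqrt{6}}{7}$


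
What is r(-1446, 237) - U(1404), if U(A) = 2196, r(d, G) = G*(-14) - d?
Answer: -4068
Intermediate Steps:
r(d, G) = -d - 14*G (r(d, G) = -14*G - d = -d - 14*G)
r(-1446, 237) - U(1404) = (-1*(-1446) - 14*237) - 1*2196 = (1446 - 3318) - 2196 = -1872 - 2196 = -4068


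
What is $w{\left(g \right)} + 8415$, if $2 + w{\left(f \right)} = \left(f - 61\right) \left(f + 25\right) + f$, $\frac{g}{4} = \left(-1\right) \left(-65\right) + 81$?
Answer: $327504$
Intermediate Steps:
$g = 584$ ($g = 4 \left(\left(-1\right) \left(-65\right) + 81\right) = 4 \left(65 + 81\right) = 4 \cdot 146 = 584$)
$w{\left(f \right)} = -2 + f + \left(-61 + f\right) \left(25 + f\right)$ ($w{\left(f \right)} = -2 + \left(\left(f - 61\right) \left(f + 25\right) + f\right) = -2 + \left(\left(-61 + f\right) \left(25 + f\right) + f\right) = -2 + \left(f + \left(-61 + f\right) \left(25 + f\right)\right) = -2 + f + \left(-61 + f\right) \left(25 + f\right)$)
$w{\left(g \right)} + 8415 = \left(-1527 + 584^{2} - 20440\right) + 8415 = \left(-1527 + 341056 - 20440\right) + 8415 = 319089 + 8415 = 327504$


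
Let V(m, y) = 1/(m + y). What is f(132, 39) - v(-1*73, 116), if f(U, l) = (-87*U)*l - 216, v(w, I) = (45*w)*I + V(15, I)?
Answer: -8781193/131 ≈ -67032.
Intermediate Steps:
v(w, I) = 1/(15 + I) + 45*I*w (v(w, I) = (45*w)*I + 1/(15 + I) = 45*I*w + 1/(15 + I) = 1/(15 + I) + 45*I*w)
f(U, l) = -216 - 87*U*l (f(U, l) = -87*U*l - 216 = -216 - 87*U*l)
f(132, 39) - v(-1*73, 116) = (-216 - 87*132*39) - (1 + 45*116*(-1*73)*(15 + 116))/(15 + 116) = (-216 - 447876) - (1 + 45*116*(-73)*131)/131 = -448092 - (1 - 49918860)/131 = -448092 - (-49918859)/131 = -448092 - 1*(-49918859/131) = -448092 + 49918859/131 = -8781193/131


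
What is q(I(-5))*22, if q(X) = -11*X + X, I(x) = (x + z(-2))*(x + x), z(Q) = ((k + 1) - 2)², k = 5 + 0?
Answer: 24200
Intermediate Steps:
k = 5
z(Q) = 16 (z(Q) = ((5 + 1) - 2)² = (6 - 2)² = 4² = 16)
I(x) = 2*x*(16 + x) (I(x) = (x + 16)*(x + x) = (16 + x)*(2*x) = 2*x*(16 + x))
q(X) = -10*X
q(I(-5))*22 = -20*(-5)*(16 - 5)*22 = -20*(-5)*11*22 = -10*(-110)*22 = 1100*22 = 24200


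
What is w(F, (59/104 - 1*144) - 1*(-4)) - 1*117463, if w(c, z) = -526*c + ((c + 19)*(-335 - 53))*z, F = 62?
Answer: 110032407/26 ≈ 4.2320e+6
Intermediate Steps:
w(c, z) = -526*c + z*(-7372 - 388*c) (w(c, z) = -526*c + ((19 + c)*(-388))*z = -526*c + (-7372 - 388*c)*z = -526*c + z*(-7372 - 388*c))
w(F, (59/104 - 1*144) - 1*(-4)) - 1*117463 = (-7372*((59/104 - 1*144) - 1*(-4)) - 526*62 - 388*62*((59/104 - 1*144) - 1*(-4))) - 1*117463 = (-7372*((59*(1/104) - 144) + 4) - 32612 - 388*62*((59*(1/104) - 144) + 4)) - 117463 = (-7372*((59/104 - 144) + 4) - 32612 - 388*62*((59/104 - 144) + 4)) - 117463 = (-7372*(-14917/104 + 4) - 32612 - 388*62*(-14917/104 + 4)) - 117463 = (-7372*(-14501/104) - 32612 - 388*62*(-14501/104)) - 117463 = (26725343/26 - 32612 + 43604507/13) - 117463 = 113086445/26 - 117463 = 110032407/26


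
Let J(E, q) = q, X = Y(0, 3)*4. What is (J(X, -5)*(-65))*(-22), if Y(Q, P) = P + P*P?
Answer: -7150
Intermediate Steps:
Y(Q, P) = P + P²
X = 48 (X = (3*(1 + 3))*4 = (3*4)*4 = 12*4 = 48)
(J(X, -5)*(-65))*(-22) = -5*(-65)*(-22) = 325*(-22) = -7150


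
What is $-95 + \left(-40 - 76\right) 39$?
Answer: $-4619$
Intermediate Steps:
$-95 + \left(-40 - 76\right) 39 = -95 - 4524 = -4619$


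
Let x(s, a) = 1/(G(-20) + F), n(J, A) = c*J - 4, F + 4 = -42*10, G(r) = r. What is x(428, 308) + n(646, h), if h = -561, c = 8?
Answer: 2292815/444 ≈ 5164.0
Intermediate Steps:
F = -424 (F = -4 - 42*10 = -4 - 420 = -424)
n(J, A) = -4 + 8*J (n(J, A) = 8*J - 4 = -4 + 8*J)
x(s, a) = -1/444 (x(s, a) = 1/(-20 - 424) = 1/(-444) = -1/444)
x(428, 308) + n(646, h) = -1/444 + (-4 + 8*646) = -1/444 + (-4 + 5168) = -1/444 + 5164 = 2292815/444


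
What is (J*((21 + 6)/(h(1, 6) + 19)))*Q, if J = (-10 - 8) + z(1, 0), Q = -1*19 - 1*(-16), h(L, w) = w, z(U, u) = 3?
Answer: 243/5 ≈ 48.600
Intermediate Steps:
Q = -3 (Q = -19 + 16 = -3)
J = -15 (J = (-10 - 8) + 3 = -18 + 3 = -15)
(J*((21 + 6)/(h(1, 6) + 19)))*Q = -15*(21 + 6)/(6 + 19)*(-3) = -405/25*(-3) = -15*27/25*(-3) = -81/5*(-3) = 243/5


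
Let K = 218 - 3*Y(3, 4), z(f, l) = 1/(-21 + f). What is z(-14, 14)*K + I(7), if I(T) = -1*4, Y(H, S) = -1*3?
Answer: -367/35 ≈ -10.486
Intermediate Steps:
Y(H, S) = -3
K = 227 (K = 218 - 3*(-3) = 218 - 1*(-9) = 218 + 9 = 227)
I(T) = -4
z(-14, 14)*K + I(7) = 227/(-21 - 14) - 4 = 227/(-35) - 4 = -1/35*227 - 4 = -227/35 - 4 = -367/35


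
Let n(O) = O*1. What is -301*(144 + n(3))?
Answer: -44247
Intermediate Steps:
n(O) = O
-301*(144 + n(3)) = -301*(144 + 3) = -301*147 = -44247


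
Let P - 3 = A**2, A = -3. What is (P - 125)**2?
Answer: 12769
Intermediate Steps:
P = 12 (P = 3 + (-3)**2 = 3 + 9 = 12)
(P - 125)**2 = (12 - 125)**2 = (-113)**2 = 12769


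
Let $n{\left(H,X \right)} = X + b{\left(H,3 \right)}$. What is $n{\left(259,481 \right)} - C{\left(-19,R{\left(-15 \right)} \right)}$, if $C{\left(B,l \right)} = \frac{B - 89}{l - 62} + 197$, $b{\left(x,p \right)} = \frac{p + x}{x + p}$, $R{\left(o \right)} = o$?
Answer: $\frac{21837}{77} \approx 283.6$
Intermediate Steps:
$b{\left(x,p \right)} = 1$ ($b{\left(x,p \right)} = \frac{p + x}{p + x} = 1$)
$n{\left(H,X \right)} = 1 + X$ ($n{\left(H,X \right)} = X + 1 = 1 + X$)
$C{\left(B,l \right)} = 197 + \frac{-89 + B}{-62 + l}$ ($C{\left(B,l \right)} = \frac{-89 + B}{-62 + l} + 197 = 197 + \frac{-89 + B}{-62 + l}$)
$n{\left(259,481 \right)} - C{\left(-19,R{\left(-15 \right)} \right)} = \left(1 + 481\right) - \frac{-12303 - 19 + 197 \left(-15\right)}{-62 - 15} = 482 - \frac{-12303 - 19 - 2955}{-77} = 482 - \left(- \frac{1}{77}\right) \left(-15277\right) = 482 - \frac{15277}{77} = \frac{21837}{77}$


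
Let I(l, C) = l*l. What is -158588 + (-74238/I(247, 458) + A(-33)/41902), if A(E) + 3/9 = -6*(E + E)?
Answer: -1216251929720497/7669197354 ≈ -1.5859e+5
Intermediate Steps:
I(l, C) = l²
A(E) = -⅓ - 12*E (A(E) = -⅓ - 6*(E + E) = -⅓ - 12*E)
-158588 + (-74238/I(247, 458) + A(-33)/41902) = -158588 + (-74238/(247²) + (-⅓ - 12*(-33))/41902) = -158588 + (-74238/61009 + (-⅓ + 396)*(1/41902)) = -158588 + (-74238*1/61009 + (1187/3)*(1/41902)) = -158588 + (-74238/61009 + 1187/125706) = -158588 - 9259744345/7669197354 = -1216251929720497/7669197354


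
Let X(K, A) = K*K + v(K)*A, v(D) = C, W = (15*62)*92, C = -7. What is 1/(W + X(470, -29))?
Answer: 1/306663 ≈ 3.2609e-6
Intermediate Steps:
W = 85560 (W = 930*92 = 85560)
v(D) = -7
X(K, A) = K² - 7*A (X(K, A) = K*K - 7*A = K² - 7*A)
1/(W + X(470, -29)) = 1/(85560 + (470² - 7*(-29))) = 1/(85560 + (220900 + 203)) = 1/(85560 + 221103) = 1/306663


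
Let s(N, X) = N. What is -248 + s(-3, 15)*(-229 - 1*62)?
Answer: 625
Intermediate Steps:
-248 + s(-3, 15)*(-229 - 1*62) = -248 - 3*(-229 - 1*62) = -248 - 3*(-229 - 62) = -248 - 3*(-291) = -248 + 873 = 625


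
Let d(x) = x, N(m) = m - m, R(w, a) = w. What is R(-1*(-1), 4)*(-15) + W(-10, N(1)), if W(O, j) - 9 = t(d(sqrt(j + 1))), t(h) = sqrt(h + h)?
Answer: -6 + sqrt(2) ≈ -4.5858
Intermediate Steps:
N(m) = 0
t(h) = sqrt(2)*sqrt(h) (t(h) = sqrt(2*h) = sqrt(2)*sqrt(h))
W(O, j) = 9 + sqrt(2)*(1 + j)**(1/4) (W(O, j) = 9 + sqrt(2)*sqrt(sqrt(j + 1)) = 9 + sqrt(2)*sqrt(sqrt(1 + j)) = 9 + sqrt(2)*(1 + j)**(1/4))
R(-1*(-1), 4)*(-15) + W(-10, N(1)) = -1*(-1)*(-15) + (9 + sqrt(2)*(1 + 0)**(1/4)) = 1*(-15) + (9 + sqrt(2)*1**(1/4)) = -15 + (9 + sqrt(2)*1) = -15 + (9 + sqrt(2)) = -6 + sqrt(2)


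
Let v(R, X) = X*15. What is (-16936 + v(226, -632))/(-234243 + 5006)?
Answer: 26416/229237 ≈ 0.11523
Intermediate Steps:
v(R, X) = 15*X
(-16936 + v(226, -632))/(-234243 + 5006) = (-16936 + 15*(-632))/(-234243 + 5006) = (-16936 - 9480)/(-229237) = -26416*(-1/229237) = 26416/229237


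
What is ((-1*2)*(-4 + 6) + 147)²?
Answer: 20449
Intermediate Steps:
((-1*2)*(-4 + 6) + 147)² = (-2*2 + 147)² = (-4 + 147)² = 143² = 20449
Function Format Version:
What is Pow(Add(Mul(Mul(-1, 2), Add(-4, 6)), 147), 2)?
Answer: 20449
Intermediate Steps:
Pow(Add(Mul(Mul(-1, 2), Add(-4, 6)), 147), 2) = Pow(Add(Mul(-2, 2), 147), 2) = Pow(Add(-4, 147), 2) = Pow(143, 2) = 20449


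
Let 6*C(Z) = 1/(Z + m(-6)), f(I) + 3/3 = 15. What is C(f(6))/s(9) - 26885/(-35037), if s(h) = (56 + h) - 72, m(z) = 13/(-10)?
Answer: 23842370/31147893 ≈ 0.76546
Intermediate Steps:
f(I) = 14 (f(I) = -1 + 15 = 14)
m(z) = -13/10 (m(z) = 13*(-⅒) = -13/10)
s(h) = -16 + h
C(Z) = 1/(6*(-13/10 + Z)) (C(Z) = 1/(6*(Z - 13/10)) = 1/(6*(-13/10 + Z)))
C(f(6))/s(9) - 26885/(-35037) = (5/(3*(-13 + 10*14)))/(-16 + 9) - 26885/(-35037) = (5/(3*(-13 + 140)))/(-7) - 26885*(-1/35037) = ((5/3)/127)*(-⅐) + 26885/35037 = ((5/3)*(1/127))*(-⅐) + 26885/35037 = (5/381)*(-⅐) + 26885/35037 = -5/2667 + 26885/35037 = 23842370/31147893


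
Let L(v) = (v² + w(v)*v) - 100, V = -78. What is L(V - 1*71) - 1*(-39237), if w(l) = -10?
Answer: 62828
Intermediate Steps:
L(v) = -100 + v² - 10*v (L(v) = (v² - 10*v) - 100 = -100 + v² - 10*v)
L(V - 1*71) - 1*(-39237) = (-100 + (-78 - 1*71)² - 10*(-78 - 1*71)) - 1*(-39237) = (-100 + (-78 - 71)² - 10*(-78 - 71)) + 39237 = (-100 + (-149)² - 10*(-149)) + 39237 = (-100 + 22201 + 1490) + 39237 = 23591 + 39237 = 62828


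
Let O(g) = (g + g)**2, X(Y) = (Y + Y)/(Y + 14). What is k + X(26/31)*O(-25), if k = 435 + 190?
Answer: 20875/23 ≈ 907.61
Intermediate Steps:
k = 625
X(Y) = 2*Y/(14 + Y) (X(Y) = (2*Y)/(14 + Y) = 2*Y/(14 + Y))
O(g) = 4*g**2 (O(g) = (2*g)**2 = 4*g**2)
k + X(26/31)*O(-25) = 625 + (2*(26/31)/(14 + 26/31))*(4*(-25)**2) = 625 + (2*(26*(1/31))/(14 + 26*(1/31)))*(4*625) = 625 + (2*(26/31)/(14 + 26/31))*2500 = 625 + (2*(26/31)/(460/31))*2500 = 625 + (2*(26/31)*(31/460))*2500 = 625 + (13/115)*2500 = 625 + 6500/23 = 20875/23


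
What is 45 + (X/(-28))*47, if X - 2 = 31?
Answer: -291/28 ≈ -10.393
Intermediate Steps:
X = 33 (X = 2 + 31 = 33)
45 + (X/(-28))*47 = 45 + (33/(-28))*47 = 45 + (33*(-1/28))*47 = 45 - 33/28*47 = 45 - 1551/28 = -291/28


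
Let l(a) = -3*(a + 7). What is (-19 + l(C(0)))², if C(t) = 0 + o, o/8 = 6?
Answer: 33856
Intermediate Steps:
o = 48 (o = 8*6 = 48)
C(t) = 48 (C(t) = 0 + 48 = 48)
l(a) = -21 - 3*a (l(a) = -3*(7 + a) = -21 - 3*a)
(-19 + l(C(0)))² = (-19 + (-21 - 3*48))² = (-19 + (-21 - 144))² = (-19 - 165)² = (-184)² = 33856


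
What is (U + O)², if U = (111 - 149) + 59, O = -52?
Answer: 961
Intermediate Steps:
U = 21 (U = -38 + 59 = 21)
(U + O)² = (21 - 52)² = (-31)² = 961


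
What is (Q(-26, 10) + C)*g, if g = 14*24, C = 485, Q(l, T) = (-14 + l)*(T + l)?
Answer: 378000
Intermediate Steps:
g = 336
(Q(-26, 10) + C)*g = (((-26)² - 14*10 - 14*(-26) + 10*(-26)) + 485)*336 = ((676 - 140 + 364 - 260) + 485)*336 = (640 + 485)*336 = 1125*336 = 378000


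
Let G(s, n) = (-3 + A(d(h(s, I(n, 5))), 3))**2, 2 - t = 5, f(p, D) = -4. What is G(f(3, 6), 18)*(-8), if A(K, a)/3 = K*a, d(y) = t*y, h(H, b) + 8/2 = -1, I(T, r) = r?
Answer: -139392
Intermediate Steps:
t = -3 (t = 2 - 1*5 = 2 - 5 = -3)
h(H, b) = -5 (h(H, b) = -4 - 1 = -5)
d(y) = -3*y
A(K, a) = 3*K*a (A(K, a) = 3*(K*a) = 3*K*a)
G(s, n) = 17424 (G(s, n) = (-3 + 3*(-3*(-5))*3)**2 = (-3 + 3*15*3)**2 = (-3 + 135)**2 = 132**2 = 17424)
G(f(3, 6), 18)*(-8) = 17424*(-8) = -139392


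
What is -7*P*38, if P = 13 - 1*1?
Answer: -3192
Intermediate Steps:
P = 12 (P = 13 - 1 = 12)
-7*P*38 = -7*12*38 = -84*38 = -3192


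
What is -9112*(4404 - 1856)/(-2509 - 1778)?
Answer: 23217376/4287 ≈ 5415.8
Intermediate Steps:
-9112*(4404 - 1856)/(-2509 - 1778) = -9112/((-4287/2548)) = -9112/((-4287*1/2548)) = -9112/(-4287/2548) = -9112*(-2548/4287) = 23217376/4287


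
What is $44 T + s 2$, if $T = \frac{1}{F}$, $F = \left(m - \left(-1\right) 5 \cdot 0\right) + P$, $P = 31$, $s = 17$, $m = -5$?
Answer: $\frac{464}{13} \approx 35.692$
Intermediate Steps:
$F = 26$ ($F = \left(-5 - \left(-1\right) 5 \cdot 0\right) + 31 = \left(-5 - \left(-5\right) 0\right) + 31 = \left(-5 - 0\right) + 31 = \left(-5 + 0\right) + 31 = -5 + 31 = 26$)
$T = \frac{1}{26} \approx 0.038462$
$44 T + s 2 = 44 \cdot \frac{1}{26} + 17 \cdot 2 = \frac{22}{13} + 34 = \frac{464}{13}$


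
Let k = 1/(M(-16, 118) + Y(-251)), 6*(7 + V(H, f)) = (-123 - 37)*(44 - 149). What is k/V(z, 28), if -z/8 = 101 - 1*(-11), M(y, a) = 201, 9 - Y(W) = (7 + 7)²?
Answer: 1/39102 ≈ 2.5574e-5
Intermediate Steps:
Y(W) = -187 (Y(W) = 9 - (7 + 7)² = 9 - 1*14² = 9 - 1*196 = 9 - 196 = -187)
z = -896 (z = -8*(101 - 1*(-11)) = -8*(101 + 11) = -8*112 = -896)
V(H, f) = 2793 (V(H, f) = -7 + ((-123 - 37)*(44 - 149))/6 = -7 + (-160*(-105))/6 = -7 + (⅙)*16800 = -7 + 2800 = 2793)
k = 1/14 (k = 1/(201 - 187) = 1/14 ≈ 0.071429)
k/V(z, 28) = (1/14)/2793 = (1/14)*(1/2793) = 1/39102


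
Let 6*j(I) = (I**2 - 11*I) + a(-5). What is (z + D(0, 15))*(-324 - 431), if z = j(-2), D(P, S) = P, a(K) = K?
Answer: -5285/2 ≈ -2642.5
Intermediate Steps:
j(I) = -5/6 - 11*I/6 + I**2/6 (j(I) = ((I**2 - 11*I) - 5)/6 = (-5 + I**2 - 11*I)/6 = -5/6 - 11*I/6 + I**2/6)
z = 7/2 (z = -5/6 - 11/6*(-2) + (1/6)*(-2)**2 = -5/6 + 11/3 + (1/6)*4 = -5/6 + 11/3 + 2/3 = 7/2 ≈ 3.5000)
(z + D(0, 15))*(-324 - 431) = (7/2 + 0)*(-324 - 431) = (7/2)*(-755) = -5285/2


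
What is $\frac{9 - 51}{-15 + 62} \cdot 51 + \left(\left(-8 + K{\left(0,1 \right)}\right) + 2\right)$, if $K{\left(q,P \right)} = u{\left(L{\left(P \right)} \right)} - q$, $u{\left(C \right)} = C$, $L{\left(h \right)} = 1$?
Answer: $- \frac{2377}{47} \approx -50.574$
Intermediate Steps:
$K{\left(q,P \right)} = 1 - q$
$\frac{9 - 51}{-15 + 62} \cdot 51 + \left(\left(-8 + K{\left(0,1 \right)}\right) + 2\right) = \frac{9 - 51}{-15 + 62} \cdot 51 + \left(\left(-8 + \left(1 - 0\right)\right) + 2\right) = - \frac{42}{47} \cdot 51 + \left(\left(-8 + \left(1 + 0\right)\right) + 2\right) = \left(-42\right) \frac{1}{47} \cdot 51 + \left(\left(-8 + 1\right) + 2\right) = \left(- \frac{42}{47}\right) 51 + \left(-7 + 2\right) = - \frac{2142}{47} - 5 = - \frac{2377}{47}$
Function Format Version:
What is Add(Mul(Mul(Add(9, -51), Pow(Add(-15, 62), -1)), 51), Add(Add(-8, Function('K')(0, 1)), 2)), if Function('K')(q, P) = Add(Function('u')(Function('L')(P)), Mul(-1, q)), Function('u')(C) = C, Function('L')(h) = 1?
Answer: Rational(-2377, 47) ≈ -50.574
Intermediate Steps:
Function('K')(q, P) = Add(1, Mul(-1, q))
Add(Mul(Mul(Add(9, -51), Pow(Add(-15, 62), -1)), 51), Add(Add(-8, Function('K')(0, 1)), 2)) = Add(Mul(Mul(Add(9, -51), Pow(Add(-15, 62), -1)), 51), Add(Add(-8, Add(1, Mul(-1, 0))), 2)) = Add(Mul(Mul(-42, Pow(47, -1)), 51), Add(Add(-8, Add(1, 0)), 2)) = Add(Mul(Mul(-42, Rational(1, 47)), 51), Add(Add(-8, 1), 2)) = Add(Mul(Rational(-42, 47), 51), Add(-7, 2)) = Add(Rational(-2142, 47), -5) = Rational(-2377, 47)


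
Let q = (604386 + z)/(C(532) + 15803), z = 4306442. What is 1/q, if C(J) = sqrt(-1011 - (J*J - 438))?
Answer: 15803/4910828 + I*sqrt(283597)/4910828 ≈ 0.003218 + 0.00010844*I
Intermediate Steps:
C(J) = sqrt(-573 - J**2) (C(J) = sqrt(-1011 - (J**2 - 438)) = sqrt(-1011 - (-438 + J**2)) = sqrt(-1011 + (438 - J**2)) = sqrt(-573 - J**2))
q = 4910828/(15803 + I*sqrt(283597)) (q = (604386 + 4306442)/(sqrt(-573 - 1*532**2) + 15803) = 4910828/(sqrt(-573 - 1*283024) + 15803) = 4910828/(sqrt(-573 - 283024) + 15803) = 4910828/(sqrt(-283597) + 15803) = 4910828/(I*sqrt(283597) + 15803) = 4910828/(15803 + I*sqrt(283597)) ≈ 310.4 - 10.46*I)
1/q = 1/(38802907442/125009203 - 2455414*I*sqrt(283597)/125009203)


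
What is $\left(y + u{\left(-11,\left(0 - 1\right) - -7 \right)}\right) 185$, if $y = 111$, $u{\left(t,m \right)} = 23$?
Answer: $24790$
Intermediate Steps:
$\left(y + u{\left(-11,\left(0 - 1\right) - -7 \right)}\right) 185 = \left(111 + 23\right) 185 = 134 \cdot 185 = 24790$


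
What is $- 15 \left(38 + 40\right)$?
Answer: $-1170$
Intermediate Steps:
$- 15 \left(38 + 40\right) = \left(-15\right) 78 = -1170$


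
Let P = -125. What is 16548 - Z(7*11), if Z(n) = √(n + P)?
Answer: 16548 - 4*I*√3 ≈ 16548.0 - 6.9282*I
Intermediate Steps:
Z(n) = √(-125 + n) (Z(n) = √(n - 125) = √(-125 + n))
16548 - Z(7*11) = 16548 - √(-125 + 7*11) = 16548 - √(-125 + 77) = 16548 - √(-48) = 16548 - 4*I*√3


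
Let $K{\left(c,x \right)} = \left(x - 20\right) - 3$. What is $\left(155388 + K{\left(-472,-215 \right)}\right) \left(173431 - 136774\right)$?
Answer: $5687333550$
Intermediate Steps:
$K{\left(c,x \right)} = -23 + x$ ($K{\left(c,x \right)} = \left(-20 + x\right) - 3 = -23 + x$)
$\left(155388 + K{\left(-472,-215 \right)}\right) \left(173431 - 136774\right) = \left(155388 - 238\right) \left(173431 - 136774\right) = \left(155388 - 238\right) 36657 = 155150 \cdot 36657 = 5687333550$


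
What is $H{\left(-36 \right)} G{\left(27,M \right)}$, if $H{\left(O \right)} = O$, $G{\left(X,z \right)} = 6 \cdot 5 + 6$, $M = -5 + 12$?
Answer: $-1296$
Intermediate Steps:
$M = 7$
$G{\left(X,z \right)} = 36$ ($G{\left(X,z \right)} = 30 + 6 = 36$)
$H{\left(-36 \right)} G{\left(27,M \right)} = \left(-36\right) 36 = -1296$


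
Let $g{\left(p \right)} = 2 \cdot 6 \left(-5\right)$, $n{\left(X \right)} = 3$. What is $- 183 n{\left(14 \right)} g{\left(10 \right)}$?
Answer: $32940$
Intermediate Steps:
$g{\left(p \right)} = -60$ ($g{\left(p \right)} = 12 \left(-5\right) = -60$)
$- 183 n{\left(14 \right)} g{\left(10 \right)} = \left(-183\right) 3 \left(-60\right) = \left(-549\right) \left(-60\right) = 32940$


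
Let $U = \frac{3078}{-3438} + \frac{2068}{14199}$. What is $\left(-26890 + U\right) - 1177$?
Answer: $- \frac{76119989644}{2712009} \approx -28068.0$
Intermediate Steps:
$U = - \frac{2033041}{2712009}$ ($U = 3078 \left(- \frac{1}{3438}\right) + 2068 \cdot \frac{1}{14199} = - \frac{171}{191} + \frac{2068}{14199} = - \frac{2033041}{2712009} \approx -0.74964$)
$\left(-26890 + U\right) - 1177 = \left(-26890 - \frac{2033041}{2712009}\right) - 1177 = - \frac{72927955051}{2712009} - 1177 = - \frac{76119989644}{2712009}$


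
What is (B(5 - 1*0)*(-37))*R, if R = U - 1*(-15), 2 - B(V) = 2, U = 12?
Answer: 0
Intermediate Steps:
B(V) = 0 (B(V) = 2 - 1*2 = 2 - 2 = 0)
R = 27 (R = 12 - 1*(-15) = 12 + 15 = 27)
(B(5 - 1*0)*(-37))*R = (0*(-37))*27 = 0*27 = 0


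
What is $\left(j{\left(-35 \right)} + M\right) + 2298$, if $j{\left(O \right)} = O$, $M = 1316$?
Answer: $3579$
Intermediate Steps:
$\left(j{\left(-35 \right)} + M\right) + 2298 = \left(-35 + 1316\right) + 2298 = 1281 + 2298 = 3579$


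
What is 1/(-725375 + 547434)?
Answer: -1/177941 ≈ -5.6198e-6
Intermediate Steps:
1/(-725375 + 547434) = 1/(-177941) = -1/177941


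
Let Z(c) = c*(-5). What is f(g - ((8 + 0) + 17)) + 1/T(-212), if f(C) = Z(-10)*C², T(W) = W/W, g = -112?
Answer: 938451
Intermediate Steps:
T(W) = 1
Z(c) = -5*c
f(C) = 50*C² (f(C) = (-5*(-10))*C² = 50*C²)
f(g - ((8 + 0) + 17)) + 1/T(-212) = 50*(-112 - ((8 + 0) + 17))² + 1/1 = 50*(-112 - (8 + 17))² + 1 = 50*(-112 - 1*25)² + 1 = 50*(-112 - 25)² + 1 = 50*(-137)² + 1 = 50*18769 + 1 = 938450 + 1 = 938451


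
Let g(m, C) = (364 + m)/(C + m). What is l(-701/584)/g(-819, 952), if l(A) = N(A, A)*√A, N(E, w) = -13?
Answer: 19*I*√102346/1460 ≈ 4.1633*I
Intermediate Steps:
g(m, C) = (364 + m)/(C + m)
l(A) = -13*√A
l(-701/584)/g(-819, 952) = (-13*I*√102346/292)/(((364 - 819)/(952 - 819))) = (-13*I*√102346/292)/((-455/133)) = (-13*I*√102346/292)/(((1/133)*(-455))) = (-13*I*√102346/292)/(-65/19) = -13*I*√102346/292*(-19/65) = 19*I*√102346/1460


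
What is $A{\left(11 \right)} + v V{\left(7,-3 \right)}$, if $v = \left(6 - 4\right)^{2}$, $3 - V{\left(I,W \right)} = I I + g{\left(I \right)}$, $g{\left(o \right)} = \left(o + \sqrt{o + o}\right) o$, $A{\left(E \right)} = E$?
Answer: $-369 - 28 \sqrt{14} \approx -473.77$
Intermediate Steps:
$g{\left(o \right)} = o \left(o + \sqrt{2} \sqrt{o}\right)$ ($g{\left(o \right)} = \left(o + \sqrt{2 o}\right) o = \left(o + \sqrt{2} \sqrt{o}\right) o = o \left(o + \sqrt{2} \sqrt{o}\right)$)
$V{\left(I,W \right)} = 3 - 2 I^{2} - \sqrt{2} I^{\frac{3}{2}}$ ($V{\left(I,W \right)} = 3 - \left(I I + \left(I^{2} + \sqrt{2} I^{\frac{3}{2}}\right)\right) = 3 - \left(I^{2} + \left(I^{2} + \sqrt{2} I^{\frac{3}{2}}\right)\right) = 3 - \left(2 I^{2} + \sqrt{2} I^{\frac{3}{2}}\right) = 3 - 2 I^{2} - \sqrt{2} I^{\frac{3}{2}}$)
$v = 4$ ($v = 2^{2} = 4$)
$A{\left(11 \right)} + v V{\left(7,-3 \right)} = 11 + 4 \left(3 - 2 \cdot 7^{2} - \sqrt{2} \cdot 7^{\frac{3}{2}}\right) = 11 + 4 \left(3 - 98 - \sqrt{2} \cdot 7 \sqrt{7}\right) = 11 + 4 \left(3 - 98 - 7 \sqrt{14}\right) = 11 + 4 \left(-95 - 7 \sqrt{14}\right) = 11 - \left(380 + 28 \sqrt{14}\right) = -369 - 28 \sqrt{14}$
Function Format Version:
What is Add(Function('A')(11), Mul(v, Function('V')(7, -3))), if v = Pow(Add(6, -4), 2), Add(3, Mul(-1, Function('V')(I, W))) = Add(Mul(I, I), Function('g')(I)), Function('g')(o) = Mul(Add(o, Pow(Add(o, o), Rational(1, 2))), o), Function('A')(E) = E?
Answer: Add(-369, Mul(-28, Pow(14, Rational(1, 2)))) ≈ -473.77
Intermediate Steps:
Function('g')(o) = Mul(o, Add(o, Mul(Pow(2, Rational(1, 2)), Pow(o, Rational(1, 2))))) (Function('g')(o) = Mul(Add(o, Pow(Mul(2, o), Rational(1, 2))), o) = Mul(Add(o, Mul(Pow(2, Rational(1, 2)), Pow(o, Rational(1, 2)))), o) = Mul(o, Add(o, Mul(Pow(2, Rational(1, 2)), Pow(o, Rational(1, 2))))))
Function('V')(I, W) = Add(3, Mul(-2, Pow(I, 2)), Mul(-1, Pow(2, Rational(1, 2)), Pow(I, Rational(3, 2)))) (Function('V')(I, W) = Add(3, Mul(-1, Add(Mul(I, I), Add(Pow(I, 2), Mul(Pow(2, Rational(1, 2)), Pow(I, Rational(3, 2))))))) = Add(3, Mul(-1, Add(Pow(I, 2), Add(Pow(I, 2), Mul(Pow(2, Rational(1, 2)), Pow(I, Rational(3, 2))))))) = Add(3, Mul(-1, Add(Mul(2, Pow(I, 2)), Mul(Pow(2, Rational(1, 2)), Pow(I, Rational(3, 2)))))) = Add(3, Add(Mul(-2, Pow(I, 2)), Mul(-1, Pow(2, Rational(1, 2)), Pow(I, Rational(3, 2))))) = Add(3, Mul(-2, Pow(I, 2)), Mul(-1, Pow(2, Rational(1, 2)), Pow(I, Rational(3, 2)))))
v = 4 (v = Pow(2, 2) = 4)
Add(Function('A')(11), Mul(v, Function('V')(7, -3))) = Add(11, Mul(4, Add(3, Mul(-2, Pow(7, 2)), Mul(-1, Pow(2, Rational(1, 2)), Pow(7, Rational(3, 2)))))) = Add(11, Mul(4, Add(3, Mul(-2, 49), Mul(-1, Pow(2, Rational(1, 2)), Mul(7, Pow(7, Rational(1, 2))))))) = Add(11, Mul(4, Add(3, -98, Mul(-7, Pow(14, Rational(1, 2)))))) = Add(11, Mul(4, Add(-95, Mul(-7, Pow(14, Rational(1, 2)))))) = Add(11, Add(-380, Mul(-28, Pow(14, Rational(1, 2))))) = Add(-369, Mul(-28, Pow(14, Rational(1, 2))))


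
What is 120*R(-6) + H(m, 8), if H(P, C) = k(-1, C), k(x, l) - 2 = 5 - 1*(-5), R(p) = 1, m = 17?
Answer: 132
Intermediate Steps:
k(x, l) = 12 (k(x, l) = 2 + (5 - 1*(-5)) = 2 + (5 + 5) = 2 + 10 = 12)
H(P, C) = 12
120*R(-6) + H(m, 8) = 120*1 + 12 = 120 + 12 = 132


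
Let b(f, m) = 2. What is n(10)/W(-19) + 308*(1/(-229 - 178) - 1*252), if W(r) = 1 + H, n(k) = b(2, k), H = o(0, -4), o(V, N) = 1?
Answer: -2871783/37 ≈ -77616.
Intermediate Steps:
H = 1
n(k) = 2
W(r) = 2 (W(r) = 1 + 1 = 2)
n(10)/W(-19) + 308*(1/(-229 - 178) - 1*252) = 2/2 + 308*(1/(-229 - 178) - 1*252) = 2*(½) + 308*(1/(-407) - 252) = 1 + 308*(-1/407 - 252) = 1 + 308*(-102565/407) = 1 - 2871820/37 = -2871783/37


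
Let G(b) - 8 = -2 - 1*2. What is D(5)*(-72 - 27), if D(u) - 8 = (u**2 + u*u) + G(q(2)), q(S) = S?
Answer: -6138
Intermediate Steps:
G(b) = 4 (G(b) = 8 + (-2 - 1*2) = 8 + (-2 - 2) = 8 - 4 = 4)
D(u) = 12 + 2*u**2 (D(u) = 8 + ((u**2 + u*u) + 4) = 8 + ((u**2 + u**2) + 4) = 8 + (2*u**2 + 4) = 8 + (4 + 2*u**2) = 12 + 2*u**2)
D(5)*(-72 - 27) = (12 + 2*5**2)*(-72 - 27) = (12 + 2*25)*(-99) = (12 + 50)*(-99) = 62*(-99) = -6138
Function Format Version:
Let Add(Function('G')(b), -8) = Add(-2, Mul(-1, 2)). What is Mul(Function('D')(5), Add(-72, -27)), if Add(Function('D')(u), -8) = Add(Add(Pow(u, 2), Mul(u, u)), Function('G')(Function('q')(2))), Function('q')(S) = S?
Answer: -6138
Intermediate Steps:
Function('G')(b) = 4 (Function('G')(b) = Add(8, Add(-2, Mul(-1, 2))) = Add(8, Add(-2, -2)) = Add(8, -4) = 4)
Function('D')(u) = Add(12, Mul(2, Pow(u, 2))) (Function('D')(u) = Add(8, Add(Add(Pow(u, 2), Mul(u, u)), 4)) = Add(8, Add(Add(Pow(u, 2), Pow(u, 2)), 4)) = Add(8, Add(Mul(2, Pow(u, 2)), 4)) = Add(8, Add(4, Mul(2, Pow(u, 2)))) = Add(12, Mul(2, Pow(u, 2))))
Mul(Function('D')(5), Add(-72, -27)) = Mul(Add(12, Mul(2, Pow(5, 2))), Add(-72, -27)) = Mul(Add(12, Mul(2, 25)), -99) = Mul(Add(12, 50), -99) = Mul(62, -99) = -6138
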